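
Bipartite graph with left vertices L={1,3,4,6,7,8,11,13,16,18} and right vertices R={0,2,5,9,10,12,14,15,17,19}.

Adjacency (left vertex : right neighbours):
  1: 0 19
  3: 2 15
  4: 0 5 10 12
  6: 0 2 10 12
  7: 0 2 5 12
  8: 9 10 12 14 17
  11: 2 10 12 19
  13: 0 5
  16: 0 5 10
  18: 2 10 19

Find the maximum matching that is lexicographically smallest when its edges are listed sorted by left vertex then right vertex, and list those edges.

|M| = 8 (so the lex-smallest maximum matching has 8 edges)
process left vertices in ascending order; for each, take the smallest-labelled available neighbour that still permits 8 edges overall, or leave it unmatched if none does
lex-smallest matching: {1-0, 3-15, 4-5, 6-2, 7-12, 8-9, 11-10, 18-19}

Lex-smallest maximum matching: {(1,0), (3,15), (4,5), (6,2), (7,12), (8,9), (11,10), (18,19)}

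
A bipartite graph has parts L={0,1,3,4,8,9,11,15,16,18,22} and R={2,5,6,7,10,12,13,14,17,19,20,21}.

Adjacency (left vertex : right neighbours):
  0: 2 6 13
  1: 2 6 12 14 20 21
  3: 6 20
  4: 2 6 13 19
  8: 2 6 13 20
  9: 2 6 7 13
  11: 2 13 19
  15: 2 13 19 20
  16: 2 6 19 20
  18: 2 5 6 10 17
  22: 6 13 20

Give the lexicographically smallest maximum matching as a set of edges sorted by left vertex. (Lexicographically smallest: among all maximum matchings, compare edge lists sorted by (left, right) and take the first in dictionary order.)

Lex-smallest maximum matching: {(0,2), (1,12), (3,6), (4,13), (8,20), (9,7), (11,19), (18,5)}

|M| = 8 (so the lex-smallest maximum matching has 8 edges)
process left vertices in ascending order; for each, take the smallest-labelled available neighbour that still permits 8 edges overall, or leave it unmatched if none does
lex-smallest matching: {0-2, 1-12, 3-6, 4-13, 8-20, 9-7, 11-19, 18-5}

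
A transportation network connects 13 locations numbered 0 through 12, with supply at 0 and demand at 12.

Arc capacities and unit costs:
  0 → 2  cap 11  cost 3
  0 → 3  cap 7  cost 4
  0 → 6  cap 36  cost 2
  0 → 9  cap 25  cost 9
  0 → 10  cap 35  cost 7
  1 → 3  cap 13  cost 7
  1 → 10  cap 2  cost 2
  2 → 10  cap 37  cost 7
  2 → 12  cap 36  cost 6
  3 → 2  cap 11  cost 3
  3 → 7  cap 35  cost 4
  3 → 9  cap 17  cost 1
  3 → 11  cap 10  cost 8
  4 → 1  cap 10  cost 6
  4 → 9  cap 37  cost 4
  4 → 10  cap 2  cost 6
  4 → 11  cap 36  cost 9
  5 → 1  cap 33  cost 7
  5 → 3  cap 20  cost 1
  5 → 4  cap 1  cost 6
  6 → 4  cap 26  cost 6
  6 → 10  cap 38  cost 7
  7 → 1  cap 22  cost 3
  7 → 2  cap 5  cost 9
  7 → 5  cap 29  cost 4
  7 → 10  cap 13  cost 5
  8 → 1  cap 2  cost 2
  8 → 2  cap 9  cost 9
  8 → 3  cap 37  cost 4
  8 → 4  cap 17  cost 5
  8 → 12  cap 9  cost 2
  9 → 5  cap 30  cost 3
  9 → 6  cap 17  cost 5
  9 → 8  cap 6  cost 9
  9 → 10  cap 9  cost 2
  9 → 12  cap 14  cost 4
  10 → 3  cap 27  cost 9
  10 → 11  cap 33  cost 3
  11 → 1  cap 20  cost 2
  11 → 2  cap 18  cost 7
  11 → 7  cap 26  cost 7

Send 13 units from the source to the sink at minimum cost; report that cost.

shortest-cost path #1: 0→2→12 push 11 @ unit cost 9 (adds 99)
shortest-cost path #2: 0→3→9→12 push 2 @ unit cost 9 (adds 18)
total cost = 117

Minimum cost for 13 units: 117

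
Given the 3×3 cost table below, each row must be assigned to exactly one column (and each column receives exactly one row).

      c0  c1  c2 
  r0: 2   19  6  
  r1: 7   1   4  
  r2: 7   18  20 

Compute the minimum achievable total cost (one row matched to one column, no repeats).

optimal assignment: row0→col2 (cost 6), row1→col1 (cost 1), row2→col0 (cost 7)
total = 6 + 1 + 7 = 14

Minimum assignment cost: 14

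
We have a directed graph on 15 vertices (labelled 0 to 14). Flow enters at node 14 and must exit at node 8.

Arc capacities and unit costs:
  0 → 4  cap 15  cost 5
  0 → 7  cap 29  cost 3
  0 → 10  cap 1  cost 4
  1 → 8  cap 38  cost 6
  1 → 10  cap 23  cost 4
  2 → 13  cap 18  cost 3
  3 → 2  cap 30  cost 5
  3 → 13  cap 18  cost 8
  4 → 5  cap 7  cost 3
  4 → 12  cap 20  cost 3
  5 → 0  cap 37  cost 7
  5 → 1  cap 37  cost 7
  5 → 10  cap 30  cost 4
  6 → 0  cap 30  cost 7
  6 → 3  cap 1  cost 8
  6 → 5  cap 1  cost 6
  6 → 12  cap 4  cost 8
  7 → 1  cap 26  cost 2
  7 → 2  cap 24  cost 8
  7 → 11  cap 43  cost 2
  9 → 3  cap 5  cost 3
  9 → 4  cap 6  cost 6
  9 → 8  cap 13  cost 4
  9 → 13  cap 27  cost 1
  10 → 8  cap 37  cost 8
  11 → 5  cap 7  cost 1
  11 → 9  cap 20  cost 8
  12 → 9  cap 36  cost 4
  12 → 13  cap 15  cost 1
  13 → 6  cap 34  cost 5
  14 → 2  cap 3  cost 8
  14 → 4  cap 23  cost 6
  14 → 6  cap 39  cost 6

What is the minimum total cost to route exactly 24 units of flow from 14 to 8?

shortest-cost path #1: 14→4→12→9→8 push 13 @ unit cost 17 (adds 221)
shortest-cost path #2: 14→4→5→10→8 push 7 @ unit cost 21 (adds 147)
shortest-cost path #3: 14→6→5→10→8 push 1 @ unit cost 24 (adds 24)
shortest-cost path #4: 14→6→0→7→1→8 push 3 @ unit cost 24 (adds 72)
total cost = 464

Minimum cost for 24 units: 464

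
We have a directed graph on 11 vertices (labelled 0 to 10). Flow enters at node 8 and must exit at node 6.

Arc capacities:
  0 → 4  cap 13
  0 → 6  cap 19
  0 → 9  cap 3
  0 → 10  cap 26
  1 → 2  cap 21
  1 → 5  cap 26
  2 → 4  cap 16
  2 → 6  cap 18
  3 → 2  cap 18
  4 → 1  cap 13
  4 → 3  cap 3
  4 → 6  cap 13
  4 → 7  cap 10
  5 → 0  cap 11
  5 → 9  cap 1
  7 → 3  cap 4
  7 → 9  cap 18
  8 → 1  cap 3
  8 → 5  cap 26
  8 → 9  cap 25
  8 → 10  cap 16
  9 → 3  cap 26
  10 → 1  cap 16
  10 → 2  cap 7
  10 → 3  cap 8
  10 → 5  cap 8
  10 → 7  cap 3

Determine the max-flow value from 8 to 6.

augment #1: 8→1→2→6 bottleneck 3, total now 3
augment #2: 8→5→0→6 bottleneck 11, total now 14
augment #3: 8→10→2→6 bottleneck 7, total now 21
augment #4: 8→9→3→2→6 bottleneck 8, total now 29
augment #5: 8→9→3→2→4→6 bottleneck 10, total now 39
augment #6: 8→10→1→2→4→6 bottleneck 3, total now 42

Maximum flow value: 42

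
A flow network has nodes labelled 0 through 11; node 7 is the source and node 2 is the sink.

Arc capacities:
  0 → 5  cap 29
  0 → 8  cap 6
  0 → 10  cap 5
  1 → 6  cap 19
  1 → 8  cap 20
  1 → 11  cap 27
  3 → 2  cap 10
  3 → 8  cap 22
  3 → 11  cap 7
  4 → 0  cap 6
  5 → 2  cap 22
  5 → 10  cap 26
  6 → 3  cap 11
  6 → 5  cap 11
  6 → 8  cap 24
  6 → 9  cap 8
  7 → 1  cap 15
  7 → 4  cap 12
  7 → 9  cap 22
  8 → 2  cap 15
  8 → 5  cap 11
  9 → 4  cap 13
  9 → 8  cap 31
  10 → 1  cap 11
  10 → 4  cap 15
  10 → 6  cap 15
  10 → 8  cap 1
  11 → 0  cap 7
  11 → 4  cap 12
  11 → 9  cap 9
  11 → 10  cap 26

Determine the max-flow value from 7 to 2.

Maximum flow value: 43

augment #1: 7→1→8→2 bottleneck 15, total now 15
augment #2: 7→4→0→5→2 bottleneck 6, total now 21
augment #3: 7→9→8→5→2 bottleneck 11, total now 32
augment #4: 7→9→8→1→6→3→2 bottleneck 10, total now 42
augment #5: 7→9→8→1→6→5→2 bottleneck 1, total now 43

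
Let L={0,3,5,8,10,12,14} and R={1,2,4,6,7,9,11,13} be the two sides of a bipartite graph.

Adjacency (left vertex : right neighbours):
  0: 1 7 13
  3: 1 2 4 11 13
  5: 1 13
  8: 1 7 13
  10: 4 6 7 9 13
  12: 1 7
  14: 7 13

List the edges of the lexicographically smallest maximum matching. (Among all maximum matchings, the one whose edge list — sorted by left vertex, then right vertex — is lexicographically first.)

|M| = 5 (so the lex-smallest maximum matching has 5 edges)
process left vertices in ascending order; for each, take the smallest-labelled available neighbour that still permits 5 edges overall, or leave it unmatched if none does
lex-smallest matching: {0-1, 3-2, 5-13, 8-7, 10-4}

Lex-smallest maximum matching: {(0,1), (3,2), (5,13), (8,7), (10,4)}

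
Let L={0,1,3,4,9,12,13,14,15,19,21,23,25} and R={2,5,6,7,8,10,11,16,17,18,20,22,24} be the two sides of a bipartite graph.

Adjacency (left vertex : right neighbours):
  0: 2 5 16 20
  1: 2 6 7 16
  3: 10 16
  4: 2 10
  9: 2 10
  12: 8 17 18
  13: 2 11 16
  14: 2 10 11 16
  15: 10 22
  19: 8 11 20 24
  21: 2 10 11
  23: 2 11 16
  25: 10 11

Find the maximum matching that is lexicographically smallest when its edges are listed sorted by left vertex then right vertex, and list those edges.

Lex-smallest maximum matching: {(0,5), (1,6), (3,10), (4,2), (12,8), (13,11), (14,16), (15,22), (19,20)}

|M| = 9 (so the lex-smallest maximum matching has 9 edges)
process left vertices in ascending order; for each, take the smallest-labelled available neighbour that still permits 9 edges overall, or leave it unmatched if none does
lex-smallest matching: {0-5, 1-6, 3-10, 4-2, 12-8, 13-11, 14-16, 15-22, 19-20}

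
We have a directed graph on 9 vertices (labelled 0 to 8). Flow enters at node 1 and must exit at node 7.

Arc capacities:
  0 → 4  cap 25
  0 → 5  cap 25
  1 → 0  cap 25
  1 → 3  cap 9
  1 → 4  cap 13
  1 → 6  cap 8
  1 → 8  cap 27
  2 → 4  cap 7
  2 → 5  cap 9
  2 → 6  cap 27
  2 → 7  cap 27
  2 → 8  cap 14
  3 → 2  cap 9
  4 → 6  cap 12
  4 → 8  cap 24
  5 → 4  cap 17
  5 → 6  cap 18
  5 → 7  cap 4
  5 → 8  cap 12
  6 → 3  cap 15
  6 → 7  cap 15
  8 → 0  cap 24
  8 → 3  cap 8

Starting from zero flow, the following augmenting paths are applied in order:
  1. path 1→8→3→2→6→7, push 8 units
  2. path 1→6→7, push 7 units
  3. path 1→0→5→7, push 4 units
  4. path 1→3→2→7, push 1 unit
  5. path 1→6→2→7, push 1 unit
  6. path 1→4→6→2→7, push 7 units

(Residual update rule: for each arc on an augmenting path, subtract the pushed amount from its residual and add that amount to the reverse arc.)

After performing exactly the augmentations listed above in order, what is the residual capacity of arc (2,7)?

after path 1 (1→8→3→2→6→7, push 8): res(2,7)=27
after path 2 (1→6→7, push 7): res(2,7)=27
after path 3 (1→0→5→7, push 4): res(2,7)=27
after path 4 (1→3→2→7, push 1): res(2,7)=26
after path 5 (1→6→2→7, push 1): res(2,7)=25
after path 6 (1→4→6→2→7, push 7): res(2,7)=18

Residual capacity of (2,7): 18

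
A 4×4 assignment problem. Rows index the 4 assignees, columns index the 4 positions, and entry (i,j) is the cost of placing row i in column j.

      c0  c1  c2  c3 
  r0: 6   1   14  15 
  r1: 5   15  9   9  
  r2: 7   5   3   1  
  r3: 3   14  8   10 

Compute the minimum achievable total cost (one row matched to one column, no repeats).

Minimum assignment cost: 14

optimal assignment: row0→col1 (cost 1), row1→col2 (cost 9), row2→col3 (cost 1), row3→col0 (cost 3)
total = 1 + 9 + 1 + 3 = 14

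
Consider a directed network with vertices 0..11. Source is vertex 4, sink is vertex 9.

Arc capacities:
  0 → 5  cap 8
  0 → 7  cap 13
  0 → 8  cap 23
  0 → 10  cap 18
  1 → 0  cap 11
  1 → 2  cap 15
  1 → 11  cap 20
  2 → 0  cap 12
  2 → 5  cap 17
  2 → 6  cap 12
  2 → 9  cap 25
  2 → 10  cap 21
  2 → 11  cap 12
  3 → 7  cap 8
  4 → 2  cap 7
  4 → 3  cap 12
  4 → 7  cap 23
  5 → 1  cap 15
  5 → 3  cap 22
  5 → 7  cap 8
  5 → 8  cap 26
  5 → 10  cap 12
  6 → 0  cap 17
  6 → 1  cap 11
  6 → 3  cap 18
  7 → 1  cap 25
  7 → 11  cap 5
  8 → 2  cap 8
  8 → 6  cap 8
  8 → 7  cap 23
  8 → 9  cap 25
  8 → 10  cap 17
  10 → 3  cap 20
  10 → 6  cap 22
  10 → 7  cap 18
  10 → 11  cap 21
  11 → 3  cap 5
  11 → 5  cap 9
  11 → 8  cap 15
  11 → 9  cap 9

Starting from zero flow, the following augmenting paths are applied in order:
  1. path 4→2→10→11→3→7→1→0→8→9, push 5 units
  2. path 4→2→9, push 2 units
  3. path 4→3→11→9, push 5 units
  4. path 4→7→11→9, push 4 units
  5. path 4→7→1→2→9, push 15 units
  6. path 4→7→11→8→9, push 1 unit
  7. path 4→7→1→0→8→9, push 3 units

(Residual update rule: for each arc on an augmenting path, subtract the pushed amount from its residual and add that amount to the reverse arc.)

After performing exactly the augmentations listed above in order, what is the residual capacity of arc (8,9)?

after path 1 (4→2→10→11→3→7→1→0→8→9, push 5): res(8,9)=20
after path 2 (4→2→9, push 2): res(8,9)=20
after path 3 (4→3→11→9, push 5): res(8,9)=20
after path 4 (4→7→11→9, push 4): res(8,9)=20
after path 5 (4→7→1→2→9, push 15): res(8,9)=20
after path 6 (4→7→11→8→9, push 1): res(8,9)=19
after path 7 (4→7→1→0→8→9, push 3): res(8,9)=16

Residual capacity of (8,9): 16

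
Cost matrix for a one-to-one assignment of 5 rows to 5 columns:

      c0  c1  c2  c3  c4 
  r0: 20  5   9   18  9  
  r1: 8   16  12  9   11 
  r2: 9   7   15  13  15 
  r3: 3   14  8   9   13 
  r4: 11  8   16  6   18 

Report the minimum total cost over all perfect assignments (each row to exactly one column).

Minimum assignment cost: 36

optimal assignment: row0→col2 (cost 9), row1→col4 (cost 11), row2→col1 (cost 7), row3→col0 (cost 3), row4→col3 (cost 6)
total = 9 + 11 + 7 + 3 + 6 = 36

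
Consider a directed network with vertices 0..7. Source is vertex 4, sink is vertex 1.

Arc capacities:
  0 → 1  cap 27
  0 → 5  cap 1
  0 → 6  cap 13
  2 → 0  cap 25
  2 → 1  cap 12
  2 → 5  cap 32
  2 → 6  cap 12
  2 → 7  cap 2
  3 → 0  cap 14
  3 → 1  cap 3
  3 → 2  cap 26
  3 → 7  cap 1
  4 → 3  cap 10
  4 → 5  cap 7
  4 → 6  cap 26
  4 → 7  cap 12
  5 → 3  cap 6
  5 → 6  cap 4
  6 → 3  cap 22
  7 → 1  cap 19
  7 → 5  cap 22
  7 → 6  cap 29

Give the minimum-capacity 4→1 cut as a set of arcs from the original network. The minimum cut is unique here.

Min-cut arcs: {(4,3), (4,7), (5,3), (6,3)} (total capacity 50)

augment #1: 4→3→1 push 3
augment #2: 4→7→1 push 12
augment #3: 4→3→0→1 push 7
augment #4: 4→5→3→0→1 push 6
augment #5: 4→6→3→0→1 push 1
augment #6: 4→6→3→2→1 push 12
augment #7: 4→6→3→7→1 push 1
augment #8: 4→6→3→2→0→1 push 8
max flow = 50; residual-reachable set from 4 gives S-side
cut edges (S→T): {(4,3), (4,7), (5,3), (6,3)} total cap 50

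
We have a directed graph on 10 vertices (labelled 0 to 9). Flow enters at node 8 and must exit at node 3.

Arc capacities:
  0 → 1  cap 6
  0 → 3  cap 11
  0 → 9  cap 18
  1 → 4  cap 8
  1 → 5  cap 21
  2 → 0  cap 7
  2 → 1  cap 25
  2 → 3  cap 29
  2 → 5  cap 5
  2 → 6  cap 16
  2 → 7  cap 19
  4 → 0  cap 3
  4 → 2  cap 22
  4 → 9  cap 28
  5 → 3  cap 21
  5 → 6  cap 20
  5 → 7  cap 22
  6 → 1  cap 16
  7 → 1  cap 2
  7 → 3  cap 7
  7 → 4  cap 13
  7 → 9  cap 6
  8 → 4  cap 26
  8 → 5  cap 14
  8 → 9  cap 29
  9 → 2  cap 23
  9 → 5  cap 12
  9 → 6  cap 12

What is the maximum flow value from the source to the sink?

Maximum flow value: 67

augment #1: 8→5→3 bottleneck 14, total now 14
augment #2: 8→4→0→3 bottleneck 3, total now 17
augment #3: 8→4→2→3 bottleneck 22, total now 39
augment #4: 8→9→2→3 bottleneck 7, total now 46
augment #5: 8→9→5→3 bottleneck 7, total now 53
augment #6: 8→9→2→0→3 bottleneck 7, total now 60
augment #7: 8→9→2→7→3 bottleneck 7, total now 67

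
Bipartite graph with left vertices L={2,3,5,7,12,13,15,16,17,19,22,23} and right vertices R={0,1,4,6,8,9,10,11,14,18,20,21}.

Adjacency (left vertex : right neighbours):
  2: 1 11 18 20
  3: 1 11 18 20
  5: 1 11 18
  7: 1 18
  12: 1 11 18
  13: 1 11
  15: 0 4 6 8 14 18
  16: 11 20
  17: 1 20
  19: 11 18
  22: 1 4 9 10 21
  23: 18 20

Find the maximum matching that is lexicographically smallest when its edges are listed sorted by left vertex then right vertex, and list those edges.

|M| = 6 (so the lex-smallest maximum matching has 6 edges)
process left vertices in ascending order; for each, take the smallest-labelled available neighbour that still permits 6 edges overall, or leave it unmatched if none does
lex-smallest matching: {2-1, 3-11, 5-18, 15-0, 16-20, 22-4}

Lex-smallest maximum matching: {(2,1), (3,11), (5,18), (15,0), (16,20), (22,4)}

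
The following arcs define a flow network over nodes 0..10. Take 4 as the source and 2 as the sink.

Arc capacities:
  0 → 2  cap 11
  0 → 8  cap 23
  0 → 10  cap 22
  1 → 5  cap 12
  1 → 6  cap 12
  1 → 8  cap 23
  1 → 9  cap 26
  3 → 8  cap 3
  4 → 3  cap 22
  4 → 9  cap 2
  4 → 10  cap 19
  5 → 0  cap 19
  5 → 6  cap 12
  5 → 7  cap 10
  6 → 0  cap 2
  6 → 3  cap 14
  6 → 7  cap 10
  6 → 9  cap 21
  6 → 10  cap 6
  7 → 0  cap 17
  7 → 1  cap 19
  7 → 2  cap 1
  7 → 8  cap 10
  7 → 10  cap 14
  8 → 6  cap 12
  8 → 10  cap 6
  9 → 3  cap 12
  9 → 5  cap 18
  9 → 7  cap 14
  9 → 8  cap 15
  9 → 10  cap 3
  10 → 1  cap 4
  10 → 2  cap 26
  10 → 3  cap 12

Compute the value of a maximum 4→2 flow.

Maximum flow value: 24

augment #1: 4→10→2 bottleneck 19, total now 19
augment #2: 4→9→7→2 bottleneck 1, total now 20
augment #3: 4→9→10→2 bottleneck 1, total now 21
augment #4: 4→3→8→10→2 bottleneck 3, total now 24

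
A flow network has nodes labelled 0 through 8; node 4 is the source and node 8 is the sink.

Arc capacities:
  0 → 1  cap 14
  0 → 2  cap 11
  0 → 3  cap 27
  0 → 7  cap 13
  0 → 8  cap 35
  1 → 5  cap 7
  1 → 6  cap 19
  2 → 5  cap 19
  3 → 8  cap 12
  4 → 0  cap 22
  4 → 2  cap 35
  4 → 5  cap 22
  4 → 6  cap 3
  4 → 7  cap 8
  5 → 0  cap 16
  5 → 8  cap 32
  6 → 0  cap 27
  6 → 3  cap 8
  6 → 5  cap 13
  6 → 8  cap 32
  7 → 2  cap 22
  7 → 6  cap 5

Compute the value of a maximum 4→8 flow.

augment #1: 4→0→8 bottleneck 22, total now 22
augment #2: 4→5→8 bottleneck 22, total now 44
augment #3: 4→6→8 bottleneck 3, total now 47
augment #4: 4→2→5→8 bottleneck 10, total now 57
augment #5: 4→7→6→8 bottleneck 5, total now 62
augment #6: 4→2→5→0→8 bottleneck 9, total now 71

Maximum flow value: 71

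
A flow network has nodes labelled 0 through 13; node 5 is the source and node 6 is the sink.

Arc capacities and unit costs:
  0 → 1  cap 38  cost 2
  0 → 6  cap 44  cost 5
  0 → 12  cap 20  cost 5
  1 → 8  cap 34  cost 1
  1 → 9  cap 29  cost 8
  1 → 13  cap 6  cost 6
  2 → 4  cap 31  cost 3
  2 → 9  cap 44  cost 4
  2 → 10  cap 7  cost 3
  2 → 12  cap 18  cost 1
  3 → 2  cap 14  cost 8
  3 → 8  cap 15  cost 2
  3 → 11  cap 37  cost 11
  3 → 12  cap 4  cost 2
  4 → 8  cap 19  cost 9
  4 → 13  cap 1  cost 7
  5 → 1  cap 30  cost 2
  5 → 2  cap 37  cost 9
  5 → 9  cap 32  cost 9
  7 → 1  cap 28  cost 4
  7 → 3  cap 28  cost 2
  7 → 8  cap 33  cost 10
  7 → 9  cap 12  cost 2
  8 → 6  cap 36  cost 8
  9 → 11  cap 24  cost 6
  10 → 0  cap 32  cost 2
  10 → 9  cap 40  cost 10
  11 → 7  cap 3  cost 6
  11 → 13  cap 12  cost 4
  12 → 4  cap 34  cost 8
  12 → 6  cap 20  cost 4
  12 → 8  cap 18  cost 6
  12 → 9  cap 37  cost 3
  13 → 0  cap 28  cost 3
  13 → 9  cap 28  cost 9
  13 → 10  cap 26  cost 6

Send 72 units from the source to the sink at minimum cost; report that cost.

shortest-cost path #1: 5→1→8→6 push 30 @ unit cost 11 (adds 330)
shortest-cost path #2: 5→2→12→6 push 18 @ unit cost 14 (adds 252)
shortest-cost path #3: 5→2→10→0→6 push 7 @ unit cost 19 (adds 133)
shortest-cost path #4: 5→9→11→13→0→6 push 12 @ unit cost 27 (adds 324)
shortest-cost path #5: 5→2→4→13→0→6 push 1 @ unit cost 27 (adds 27)
shortest-cost path #6: 5→2→4→8→6 push 4 @ unit cost 29 (adds 116)
total cost = 1182

Minimum cost for 72 units: 1182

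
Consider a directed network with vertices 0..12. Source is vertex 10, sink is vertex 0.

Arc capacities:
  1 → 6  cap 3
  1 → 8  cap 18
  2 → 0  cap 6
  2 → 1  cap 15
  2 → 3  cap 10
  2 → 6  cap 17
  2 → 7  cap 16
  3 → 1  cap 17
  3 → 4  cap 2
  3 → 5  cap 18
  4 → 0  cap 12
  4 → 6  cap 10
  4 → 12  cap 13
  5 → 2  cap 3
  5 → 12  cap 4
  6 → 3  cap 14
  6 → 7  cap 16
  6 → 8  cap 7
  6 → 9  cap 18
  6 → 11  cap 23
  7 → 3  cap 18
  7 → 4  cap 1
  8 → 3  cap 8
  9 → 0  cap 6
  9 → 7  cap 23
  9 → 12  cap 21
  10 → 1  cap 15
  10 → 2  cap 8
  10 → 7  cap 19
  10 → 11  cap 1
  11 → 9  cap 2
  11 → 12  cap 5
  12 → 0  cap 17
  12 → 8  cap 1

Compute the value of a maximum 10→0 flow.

Maximum flow value: 22

augment #1: 10→2→0 bottleneck 6, total now 6
augment #2: 10→7→4→0 bottleneck 1, total now 7
augment #3: 10→11→9→0 bottleneck 1, total now 8
augment #4: 10→1→6→9→0 bottleneck 3, total now 11
augment #5: 10→2→3→4→0 bottleneck 2, total now 13
augment #6: 10→7→3→5→12→0 bottleneck 4, total now 17
augment #7: 10→7→3→2→6→9→0 bottleneck 2, total now 19
augment #8: 10→7→3→5→2→6→9→12→0 bottleneck 3, total now 22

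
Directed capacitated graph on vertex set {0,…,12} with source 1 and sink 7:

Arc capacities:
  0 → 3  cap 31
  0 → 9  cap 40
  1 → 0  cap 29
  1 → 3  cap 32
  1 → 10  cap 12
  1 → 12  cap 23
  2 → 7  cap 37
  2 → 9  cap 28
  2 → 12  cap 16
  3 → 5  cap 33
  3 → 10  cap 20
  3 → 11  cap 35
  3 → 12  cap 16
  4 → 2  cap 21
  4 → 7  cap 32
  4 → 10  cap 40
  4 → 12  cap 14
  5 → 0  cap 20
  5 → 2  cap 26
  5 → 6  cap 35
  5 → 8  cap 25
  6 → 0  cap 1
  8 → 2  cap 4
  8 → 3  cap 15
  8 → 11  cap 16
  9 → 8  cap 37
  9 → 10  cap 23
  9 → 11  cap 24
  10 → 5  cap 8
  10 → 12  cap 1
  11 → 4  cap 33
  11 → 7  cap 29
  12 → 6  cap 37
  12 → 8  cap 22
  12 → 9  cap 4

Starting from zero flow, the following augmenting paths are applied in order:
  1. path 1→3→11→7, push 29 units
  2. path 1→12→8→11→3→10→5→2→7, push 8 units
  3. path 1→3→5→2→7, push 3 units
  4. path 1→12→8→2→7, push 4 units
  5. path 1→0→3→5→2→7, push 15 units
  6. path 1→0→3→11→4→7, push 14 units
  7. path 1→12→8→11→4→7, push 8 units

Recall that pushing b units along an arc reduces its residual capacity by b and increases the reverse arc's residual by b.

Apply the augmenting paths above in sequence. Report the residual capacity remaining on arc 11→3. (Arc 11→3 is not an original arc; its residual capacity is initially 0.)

after path 1 (1→3→11→7, push 29): res(11,3)=29
after path 2 (1→12→8→11→3→10→5→2→7, push 8): res(11,3)=21
after path 3 (1→3→5→2→7, push 3): res(11,3)=21
after path 4 (1→12→8→2→7, push 4): res(11,3)=21
after path 5 (1→0→3→5→2→7, push 15): res(11,3)=21
after path 6 (1→0→3→11→4→7, push 14): res(11,3)=35
after path 7 (1→12→8→11→4→7, push 8): res(11,3)=35

Residual capacity of (11,3): 35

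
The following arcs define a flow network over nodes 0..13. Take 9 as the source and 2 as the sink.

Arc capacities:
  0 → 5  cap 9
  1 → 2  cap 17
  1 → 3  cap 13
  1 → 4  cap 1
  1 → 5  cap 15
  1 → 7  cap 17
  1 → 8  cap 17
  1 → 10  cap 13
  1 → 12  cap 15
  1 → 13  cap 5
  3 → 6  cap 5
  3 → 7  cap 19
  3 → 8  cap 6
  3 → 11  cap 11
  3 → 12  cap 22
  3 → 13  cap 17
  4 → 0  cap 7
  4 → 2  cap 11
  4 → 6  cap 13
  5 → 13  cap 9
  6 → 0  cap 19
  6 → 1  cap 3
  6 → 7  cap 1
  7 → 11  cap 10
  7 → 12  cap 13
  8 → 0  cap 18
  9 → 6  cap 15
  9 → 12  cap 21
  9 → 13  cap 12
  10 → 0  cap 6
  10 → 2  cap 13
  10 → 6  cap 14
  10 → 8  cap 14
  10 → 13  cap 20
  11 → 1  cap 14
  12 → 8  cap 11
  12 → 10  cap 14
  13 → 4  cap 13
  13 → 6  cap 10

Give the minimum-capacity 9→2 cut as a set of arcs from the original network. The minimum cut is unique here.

Min-cut arcs: {(4,2), (6,1), (6,7), (10,2)} (total capacity 28)

augment #1: 9→6→1→2 push 3
augment #2: 9→12→10→2 push 13
augment #3: 9→13→4→2 push 11
augment #4: 9→6→7→11→1→2 push 1
max flow = 28; residual-reachable set from 9 gives S-side
cut edges (S→T): {(4,2), (6,1), (6,7), (10,2)} total cap 28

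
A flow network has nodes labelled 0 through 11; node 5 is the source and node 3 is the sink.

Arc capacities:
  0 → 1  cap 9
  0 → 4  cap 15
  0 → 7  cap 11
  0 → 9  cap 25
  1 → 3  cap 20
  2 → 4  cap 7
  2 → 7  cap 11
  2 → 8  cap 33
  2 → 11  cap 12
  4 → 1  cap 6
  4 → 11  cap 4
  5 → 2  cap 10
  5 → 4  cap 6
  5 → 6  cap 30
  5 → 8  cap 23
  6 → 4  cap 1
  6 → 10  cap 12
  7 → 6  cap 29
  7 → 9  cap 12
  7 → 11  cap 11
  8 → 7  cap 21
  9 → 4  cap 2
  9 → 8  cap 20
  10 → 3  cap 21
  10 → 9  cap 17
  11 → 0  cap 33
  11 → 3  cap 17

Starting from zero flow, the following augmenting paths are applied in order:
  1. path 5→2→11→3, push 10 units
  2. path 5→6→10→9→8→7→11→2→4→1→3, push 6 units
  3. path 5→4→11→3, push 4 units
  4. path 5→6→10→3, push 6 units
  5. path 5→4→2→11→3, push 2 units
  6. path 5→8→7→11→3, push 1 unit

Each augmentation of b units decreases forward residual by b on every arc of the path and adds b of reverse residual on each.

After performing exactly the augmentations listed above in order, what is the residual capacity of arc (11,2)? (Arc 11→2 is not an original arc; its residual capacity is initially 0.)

after path 1 (5→2→11→3, push 10): res(11,2)=10
after path 2 (5→6→10→9→8→7→11→2→4→1→3, push 6): res(11,2)=4
after path 3 (5→4→11→3, push 4): res(11,2)=4
after path 4 (5→6→10→3, push 6): res(11,2)=4
after path 5 (5→4→2→11→3, push 2): res(11,2)=6
after path 6 (5→8→7→11→3, push 1): res(11,2)=6

Residual capacity of (11,2): 6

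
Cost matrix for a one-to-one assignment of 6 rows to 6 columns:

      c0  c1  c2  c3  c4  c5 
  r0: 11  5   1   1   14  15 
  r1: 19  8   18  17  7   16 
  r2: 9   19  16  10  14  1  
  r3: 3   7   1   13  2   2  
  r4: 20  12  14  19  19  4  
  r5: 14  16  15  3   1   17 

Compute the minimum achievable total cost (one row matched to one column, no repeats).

Minimum assignment cost: 24

optimal assignment: row0→col3 (cost 1), row1→col1 (cost 8), row2→col0 (cost 9), row3→col2 (cost 1), row4→col5 (cost 4), row5→col4 (cost 1)
total = 1 + 8 + 9 + 1 + 4 + 1 = 24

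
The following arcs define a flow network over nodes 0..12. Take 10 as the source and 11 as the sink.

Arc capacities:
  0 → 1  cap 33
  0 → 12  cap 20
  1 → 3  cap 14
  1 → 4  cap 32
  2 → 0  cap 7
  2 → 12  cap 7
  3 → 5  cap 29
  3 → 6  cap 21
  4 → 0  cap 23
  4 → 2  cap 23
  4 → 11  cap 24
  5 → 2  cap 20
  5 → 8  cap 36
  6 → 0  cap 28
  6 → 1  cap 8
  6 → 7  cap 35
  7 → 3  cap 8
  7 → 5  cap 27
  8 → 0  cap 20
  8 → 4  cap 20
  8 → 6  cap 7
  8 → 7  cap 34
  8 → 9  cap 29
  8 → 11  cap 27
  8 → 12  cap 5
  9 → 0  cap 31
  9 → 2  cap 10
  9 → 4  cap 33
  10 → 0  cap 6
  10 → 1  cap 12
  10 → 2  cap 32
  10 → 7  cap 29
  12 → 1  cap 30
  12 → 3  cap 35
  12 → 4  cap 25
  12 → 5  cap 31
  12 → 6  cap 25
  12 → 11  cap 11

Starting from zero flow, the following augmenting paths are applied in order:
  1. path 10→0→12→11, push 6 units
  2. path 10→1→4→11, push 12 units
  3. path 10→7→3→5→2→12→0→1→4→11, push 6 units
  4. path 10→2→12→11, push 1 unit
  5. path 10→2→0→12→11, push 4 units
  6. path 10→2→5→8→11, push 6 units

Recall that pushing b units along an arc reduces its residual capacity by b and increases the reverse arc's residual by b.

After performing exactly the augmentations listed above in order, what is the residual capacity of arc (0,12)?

after path 1 (10→0→12→11, push 6): res(0,12)=14
after path 2 (10→1→4→11, push 12): res(0,12)=14
after path 3 (10→7→3→5→2→12→0→1→4→11, push 6): res(0,12)=20
after path 4 (10→2→12→11, push 1): res(0,12)=20
after path 5 (10→2→0→12→11, push 4): res(0,12)=16
after path 6 (10→2→5→8→11, push 6): res(0,12)=16

Residual capacity of (0,12): 16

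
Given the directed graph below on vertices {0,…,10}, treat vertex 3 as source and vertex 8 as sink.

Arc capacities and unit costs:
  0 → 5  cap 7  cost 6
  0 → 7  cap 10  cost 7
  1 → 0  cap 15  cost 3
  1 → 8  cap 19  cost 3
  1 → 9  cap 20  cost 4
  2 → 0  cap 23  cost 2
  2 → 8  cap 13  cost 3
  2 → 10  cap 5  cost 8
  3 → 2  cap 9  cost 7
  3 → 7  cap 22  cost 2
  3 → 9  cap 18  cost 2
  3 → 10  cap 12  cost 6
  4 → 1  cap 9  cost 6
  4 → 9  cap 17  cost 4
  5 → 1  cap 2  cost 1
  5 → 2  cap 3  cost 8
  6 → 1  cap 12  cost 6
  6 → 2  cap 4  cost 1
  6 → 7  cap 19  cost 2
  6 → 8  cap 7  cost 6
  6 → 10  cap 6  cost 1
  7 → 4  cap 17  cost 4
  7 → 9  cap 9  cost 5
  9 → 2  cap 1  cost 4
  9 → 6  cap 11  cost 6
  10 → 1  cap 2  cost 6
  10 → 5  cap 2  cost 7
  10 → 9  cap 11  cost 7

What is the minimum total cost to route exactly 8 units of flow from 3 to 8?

shortest-cost path #1: 3→9→2→8 push 1 @ unit cost 9 (adds 9)
shortest-cost path #2: 3→2→8 push 7 @ unit cost 10 (adds 70)
total cost = 79

Minimum cost for 8 units: 79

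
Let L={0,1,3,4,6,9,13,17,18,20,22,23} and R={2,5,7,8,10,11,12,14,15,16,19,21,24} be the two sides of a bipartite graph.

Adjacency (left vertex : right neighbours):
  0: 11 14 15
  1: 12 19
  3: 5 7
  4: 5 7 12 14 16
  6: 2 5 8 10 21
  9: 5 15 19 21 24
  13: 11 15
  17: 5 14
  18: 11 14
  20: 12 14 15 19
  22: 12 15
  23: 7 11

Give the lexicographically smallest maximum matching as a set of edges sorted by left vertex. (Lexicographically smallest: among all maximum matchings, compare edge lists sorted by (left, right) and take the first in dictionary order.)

Lex-smallest maximum matching: {(0,11), (1,12), (3,5), (4,16), (6,2), (9,21), (13,15), (17,14), (20,19), (23,7)}

|M| = 10 (so the lex-smallest maximum matching has 10 edges)
process left vertices in ascending order; for each, take the smallest-labelled available neighbour that still permits 10 edges overall, or leave it unmatched if none does
lex-smallest matching: {0-11, 1-12, 3-5, 4-16, 6-2, 9-21, 13-15, 17-14, 20-19, 23-7}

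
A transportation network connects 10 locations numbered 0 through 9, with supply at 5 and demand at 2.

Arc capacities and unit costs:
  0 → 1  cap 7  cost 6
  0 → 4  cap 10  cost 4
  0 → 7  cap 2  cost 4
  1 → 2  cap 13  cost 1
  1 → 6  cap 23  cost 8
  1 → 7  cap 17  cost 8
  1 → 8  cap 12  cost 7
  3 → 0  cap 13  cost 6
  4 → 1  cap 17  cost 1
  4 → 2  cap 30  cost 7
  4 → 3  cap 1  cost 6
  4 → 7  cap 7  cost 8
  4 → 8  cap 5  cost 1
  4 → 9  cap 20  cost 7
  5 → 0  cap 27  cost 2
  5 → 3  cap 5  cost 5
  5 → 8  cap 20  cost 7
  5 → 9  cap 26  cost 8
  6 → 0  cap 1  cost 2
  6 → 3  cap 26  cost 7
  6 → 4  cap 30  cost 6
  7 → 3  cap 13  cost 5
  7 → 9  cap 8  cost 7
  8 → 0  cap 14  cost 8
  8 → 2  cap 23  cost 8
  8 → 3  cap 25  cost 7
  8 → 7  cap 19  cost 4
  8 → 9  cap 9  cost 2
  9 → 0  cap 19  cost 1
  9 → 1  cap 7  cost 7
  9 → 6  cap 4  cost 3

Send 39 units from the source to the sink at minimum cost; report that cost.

Minimum cost for 39 units: 505

shortest-cost path #1: 5→0→4→1→2 push 10 @ unit cost 8 (adds 80)
shortest-cost path #2: 5→0→1→2 push 3 @ unit cost 9 (adds 27)
shortest-cost path #3: 5→0→1→4→2 push 4 @ unit cost 14 (adds 56)
shortest-cost path #4: 5→8→2 push 20 @ unit cost 15 (adds 300)
shortest-cost path #5: 5→9→1→4→2 push 2 @ unit cost 21 (adds 42)
total cost = 505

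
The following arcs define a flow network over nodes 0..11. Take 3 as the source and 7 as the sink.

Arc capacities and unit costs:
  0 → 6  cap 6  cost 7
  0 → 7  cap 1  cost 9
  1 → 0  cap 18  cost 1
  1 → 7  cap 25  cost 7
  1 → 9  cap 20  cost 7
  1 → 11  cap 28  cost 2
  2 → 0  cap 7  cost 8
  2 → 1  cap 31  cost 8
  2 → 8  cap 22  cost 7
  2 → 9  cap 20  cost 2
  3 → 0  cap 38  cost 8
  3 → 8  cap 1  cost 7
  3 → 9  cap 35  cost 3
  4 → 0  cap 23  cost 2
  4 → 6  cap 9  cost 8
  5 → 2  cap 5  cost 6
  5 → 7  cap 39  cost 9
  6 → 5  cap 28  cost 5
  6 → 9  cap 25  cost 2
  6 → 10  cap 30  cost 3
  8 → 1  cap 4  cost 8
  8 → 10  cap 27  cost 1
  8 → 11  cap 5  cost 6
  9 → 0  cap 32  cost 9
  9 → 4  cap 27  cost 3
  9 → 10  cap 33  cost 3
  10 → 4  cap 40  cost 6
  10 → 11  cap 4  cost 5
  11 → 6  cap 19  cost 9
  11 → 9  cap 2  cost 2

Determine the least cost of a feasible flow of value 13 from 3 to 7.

Minimum cost for 13 units: 349

shortest-cost path #1: 3→0→7 push 1 @ unit cost 17 (adds 17)
shortest-cost path #2: 3→8→1→7 push 1 @ unit cost 22 (adds 22)
shortest-cost path #3: 3→9→4→6→5→7 push 9 @ unit cost 28 (adds 252)
shortest-cost path #4: 3→0→6→5→7 push 2 @ unit cost 29 (adds 58)
total cost = 349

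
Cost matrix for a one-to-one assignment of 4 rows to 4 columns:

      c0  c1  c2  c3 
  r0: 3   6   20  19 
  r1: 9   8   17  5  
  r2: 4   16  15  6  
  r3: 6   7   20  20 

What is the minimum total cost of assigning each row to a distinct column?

optimal assignment: row0→col0 (cost 3), row1→col3 (cost 5), row2→col2 (cost 15), row3→col1 (cost 7)
total = 3 + 5 + 15 + 7 = 30

Minimum assignment cost: 30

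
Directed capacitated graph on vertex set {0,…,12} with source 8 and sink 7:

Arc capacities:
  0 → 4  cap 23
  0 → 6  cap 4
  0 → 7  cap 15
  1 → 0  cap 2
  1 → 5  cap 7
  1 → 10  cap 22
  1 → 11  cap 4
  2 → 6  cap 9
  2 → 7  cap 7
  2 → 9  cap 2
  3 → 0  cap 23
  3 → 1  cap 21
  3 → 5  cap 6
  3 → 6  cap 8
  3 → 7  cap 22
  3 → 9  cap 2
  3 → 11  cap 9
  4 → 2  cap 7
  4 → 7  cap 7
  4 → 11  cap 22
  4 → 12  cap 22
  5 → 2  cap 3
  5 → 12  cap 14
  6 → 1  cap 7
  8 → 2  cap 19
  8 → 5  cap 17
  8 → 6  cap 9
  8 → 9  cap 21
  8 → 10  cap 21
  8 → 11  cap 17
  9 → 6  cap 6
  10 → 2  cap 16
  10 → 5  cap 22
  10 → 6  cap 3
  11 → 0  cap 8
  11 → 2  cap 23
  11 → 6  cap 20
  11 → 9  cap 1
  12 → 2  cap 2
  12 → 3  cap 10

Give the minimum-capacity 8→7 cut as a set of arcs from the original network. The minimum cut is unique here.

augment #1: 8→2→7 push 7
augment #2: 8→11→0→7 push 8
augment #3: 8→5→12→3→7 push 10
augment #4: 8→6→1→0→7 push 2
max flow = 27; residual-reachable set from 8 gives S-side
cut edges (S→T): {(1,0), (2,7), (11,0), (12,3)} total cap 27

Min-cut arcs: {(1,0), (2,7), (11,0), (12,3)} (total capacity 27)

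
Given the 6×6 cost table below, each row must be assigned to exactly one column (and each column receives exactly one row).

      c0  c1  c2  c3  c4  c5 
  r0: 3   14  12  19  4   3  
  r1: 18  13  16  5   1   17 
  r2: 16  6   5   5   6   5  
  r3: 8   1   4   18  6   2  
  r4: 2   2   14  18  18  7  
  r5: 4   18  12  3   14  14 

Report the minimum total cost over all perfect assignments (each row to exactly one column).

optimal assignment: row0→col5 (cost 3), row1→col4 (cost 1), row2→col2 (cost 5), row3→col1 (cost 1), row4→col0 (cost 2), row5→col3 (cost 3)
total = 3 + 1 + 5 + 1 + 2 + 3 = 15

Minimum assignment cost: 15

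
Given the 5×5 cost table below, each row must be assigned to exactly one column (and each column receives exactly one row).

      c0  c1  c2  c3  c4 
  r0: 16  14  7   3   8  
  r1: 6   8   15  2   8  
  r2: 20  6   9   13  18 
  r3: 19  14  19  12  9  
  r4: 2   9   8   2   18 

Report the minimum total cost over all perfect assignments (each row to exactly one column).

Minimum assignment cost: 26

optimal assignment: row0→col2 (cost 7), row1→col3 (cost 2), row2→col1 (cost 6), row3→col4 (cost 9), row4→col0 (cost 2)
total = 7 + 2 + 6 + 9 + 2 = 26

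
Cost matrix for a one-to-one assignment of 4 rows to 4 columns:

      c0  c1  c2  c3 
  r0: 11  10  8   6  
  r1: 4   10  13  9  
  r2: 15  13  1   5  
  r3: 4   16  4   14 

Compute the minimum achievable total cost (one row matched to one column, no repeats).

optimal assignment: row0→col3 (cost 6), row1→col1 (cost 10), row2→col2 (cost 1), row3→col0 (cost 4)
total = 6 + 10 + 1 + 4 = 21

Minimum assignment cost: 21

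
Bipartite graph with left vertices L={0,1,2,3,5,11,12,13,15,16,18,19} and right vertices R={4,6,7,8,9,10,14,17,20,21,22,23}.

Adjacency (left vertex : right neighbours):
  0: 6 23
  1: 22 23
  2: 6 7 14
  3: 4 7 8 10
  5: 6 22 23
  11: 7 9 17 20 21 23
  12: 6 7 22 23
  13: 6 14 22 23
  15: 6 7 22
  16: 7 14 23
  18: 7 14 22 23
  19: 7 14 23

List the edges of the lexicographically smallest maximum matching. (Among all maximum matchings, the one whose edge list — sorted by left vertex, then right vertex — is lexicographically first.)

|M| = 7 (so the lex-smallest maximum matching has 7 edges)
process left vertices in ascending order; for each, take the smallest-labelled available neighbour that still permits 7 edges overall, or leave it unmatched if none does
lex-smallest matching: {0-6, 1-22, 2-7, 3-4, 5-23, 11-9, 13-14}

Lex-smallest maximum matching: {(0,6), (1,22), (2,7), (3,4), (5,23), (11,9), (13,14)}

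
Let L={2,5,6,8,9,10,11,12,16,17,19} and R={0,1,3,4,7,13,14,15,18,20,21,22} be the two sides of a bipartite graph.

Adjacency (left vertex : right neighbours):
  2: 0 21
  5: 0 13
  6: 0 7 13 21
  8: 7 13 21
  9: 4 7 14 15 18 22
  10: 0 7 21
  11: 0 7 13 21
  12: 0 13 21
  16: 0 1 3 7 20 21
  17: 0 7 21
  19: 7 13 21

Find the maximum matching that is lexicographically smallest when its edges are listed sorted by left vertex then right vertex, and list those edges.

Lex-smallest maximum matching: {(2,0), (5,13), (6,7), (8,21), (9,4), (16,1)}

|M| = 6 (so the lex-smallest maximum matching has 6 edges)
process left vertices in ascending order; for each, take the smallest-labelled available neighbour that still permits 6 edges overall, or leave it unmatched if none does
lex-smallest matching: {2-0, 5-13, 6-7, 8-21, 9-4, 16-1}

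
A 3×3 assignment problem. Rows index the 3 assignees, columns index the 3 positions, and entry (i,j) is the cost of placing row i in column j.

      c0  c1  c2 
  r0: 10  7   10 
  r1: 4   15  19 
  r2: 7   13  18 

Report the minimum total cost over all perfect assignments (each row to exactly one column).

optimal assignment: row0→col2 (cost 10), row1→col0 (cost 4), row2→col1 (cost 13)
total = 10 + 4 + 13 = 27

Minimum assignment cost: 27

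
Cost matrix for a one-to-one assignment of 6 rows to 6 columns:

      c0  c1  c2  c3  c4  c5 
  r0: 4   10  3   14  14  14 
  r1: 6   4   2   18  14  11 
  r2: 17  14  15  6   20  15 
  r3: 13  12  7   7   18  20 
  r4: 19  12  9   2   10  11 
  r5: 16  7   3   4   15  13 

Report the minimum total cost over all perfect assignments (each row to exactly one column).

optimal assignment: row0→col0 (cost 4), row1→col1 (cost 4), row2→col5 (cost 15), row3→col3 (cost 7), row4→col4 (cost 10), row5→col2 (cost 3)
total = 4 + 4 + 15 + 7 + 10 + 3 = 43

Minimum assignment cost: 43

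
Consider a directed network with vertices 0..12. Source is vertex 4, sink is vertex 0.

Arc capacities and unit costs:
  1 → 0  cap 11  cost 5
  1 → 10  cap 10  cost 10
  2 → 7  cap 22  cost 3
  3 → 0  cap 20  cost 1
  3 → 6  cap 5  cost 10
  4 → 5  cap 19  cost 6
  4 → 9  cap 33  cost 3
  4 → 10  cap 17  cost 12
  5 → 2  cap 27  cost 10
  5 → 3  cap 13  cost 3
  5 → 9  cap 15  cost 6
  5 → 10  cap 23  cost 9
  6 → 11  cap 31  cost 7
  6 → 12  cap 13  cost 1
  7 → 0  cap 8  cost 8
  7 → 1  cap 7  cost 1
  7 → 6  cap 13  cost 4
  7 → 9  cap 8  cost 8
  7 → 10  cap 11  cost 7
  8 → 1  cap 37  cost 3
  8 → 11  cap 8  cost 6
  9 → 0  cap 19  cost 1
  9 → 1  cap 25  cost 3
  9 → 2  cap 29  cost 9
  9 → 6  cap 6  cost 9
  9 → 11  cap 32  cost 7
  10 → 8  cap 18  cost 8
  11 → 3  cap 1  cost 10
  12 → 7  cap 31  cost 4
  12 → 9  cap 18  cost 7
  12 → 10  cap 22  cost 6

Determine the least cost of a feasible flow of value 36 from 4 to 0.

Minimum cost for 36 units: 250

shortest-cost path #1: 4→9→0 push 19 @ unit cost 4 (adds 76)
shortest-cost path #2: 4→5→3→0 push 13 @ unit cost 10 (adds 130)
shortest-cost path #3: 4→9→1→0 push 4 @ unit cost 11 (adds 44)
total cost = 250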